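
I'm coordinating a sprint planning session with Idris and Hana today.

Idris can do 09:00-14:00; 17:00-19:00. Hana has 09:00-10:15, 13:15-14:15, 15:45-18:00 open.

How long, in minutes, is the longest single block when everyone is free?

75

Idris ∩ Hana: 09:00-10:15, 13:15-14:00, 17:00-18:00.
Those are the intersection windows.
The longest is 09:00-10:15 at 75 minutes.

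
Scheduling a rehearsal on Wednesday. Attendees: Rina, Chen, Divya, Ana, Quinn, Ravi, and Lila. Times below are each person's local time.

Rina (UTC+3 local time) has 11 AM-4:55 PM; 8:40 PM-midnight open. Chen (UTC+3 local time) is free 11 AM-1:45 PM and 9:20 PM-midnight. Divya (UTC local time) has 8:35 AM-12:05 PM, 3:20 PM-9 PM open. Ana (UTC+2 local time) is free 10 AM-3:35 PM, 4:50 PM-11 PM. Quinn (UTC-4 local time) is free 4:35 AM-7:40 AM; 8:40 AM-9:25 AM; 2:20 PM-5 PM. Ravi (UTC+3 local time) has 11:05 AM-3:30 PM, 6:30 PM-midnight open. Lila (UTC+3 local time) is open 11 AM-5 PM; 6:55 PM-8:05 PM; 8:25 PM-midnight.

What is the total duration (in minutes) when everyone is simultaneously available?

Rina in UTC: 08:00-13:55, 17:40-21:00 (subtract 3h to convert from UTC+3).
Chen in UTC: 08:00-10:45, 18:20-21:00 (subtract 3h to convert from UTC+3).
Divya in UTC: 08:35-12:05, 15:20-21:00.
Ana in UTC: 08:00-13:35, 14:50-21:00 (subtract 2h to convert from UTC+2).
Quinn in UTC: 08:35-11:40, 12:40-13:25, 18:20-21:00 (add 4h to convert from UTC-4).
Ravi in UTC: 08:05-12:30, 15:30-21:00 (subtract 3h to convert from UTC+3).
Lila in UTC: 08:00-14:00, 15:55-17:05, 17:25-21:00 (subtract 3h to convert from UTC+3).
Rina ∩ Chen: 08:00-10:45, 18:20-21:00.
Rina ∩ Chen ∩ Divya: 08:35-10:45, 18:20-21:00.
Rina ∩ Chen ∩ Divya ∩ Ana: 08:35-10:45, 18:20-21:00.
Rina ∩ Chen ∩ Divya ∩ Ana ∩ Quinn: 08:35-10:45, 18:20-21:00.
Rina ∩ Chen ∩ Divya ∩ Ana ∩ Quinn ∩ Ravi: 08:35-10:45, 18:20-21:00.
Rina ∩ Chen ∩ Divya ∩ Ana ∩ Quinn ∩ Ravi ∩ Lila: 08:35-10:45, 18:20-21:00.
Summing the common windows: 130 + 160 = 290 minutes.

290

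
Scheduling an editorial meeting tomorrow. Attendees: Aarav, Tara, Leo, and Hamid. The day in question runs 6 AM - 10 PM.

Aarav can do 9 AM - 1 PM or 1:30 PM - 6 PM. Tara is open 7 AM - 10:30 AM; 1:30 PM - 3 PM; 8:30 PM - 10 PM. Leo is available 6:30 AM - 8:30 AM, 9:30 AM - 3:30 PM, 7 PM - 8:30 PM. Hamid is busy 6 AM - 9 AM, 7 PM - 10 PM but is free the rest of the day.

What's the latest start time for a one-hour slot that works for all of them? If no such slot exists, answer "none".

14:00

Aarav free: 09:00-13:00, 13:30-18:00.
Tara free: 07:00-10:30, 13:30-15:00, 20:30-22:00.
Leo free: 06:30-08:30, 09:30-15:30, 19:00-20:30.
Hamid free: 09:00-19:00 (invert busy blocks within the working day).
Aarav ∩ Tara: 09:00-10:30, 13:30-15:00.
Aarav ∩ Tara ∩ Leo: 09:30-10:30, 13:30-15:00.
Aarav ∩ Tara ∩ Leo ∩ Hamid: 09:30-10:30, 13:30-15:00.
The last common window of at least 60 minutes is 13:30-15:00; a 60-minute meeting can start as late as 14:00 and still end by 15:00.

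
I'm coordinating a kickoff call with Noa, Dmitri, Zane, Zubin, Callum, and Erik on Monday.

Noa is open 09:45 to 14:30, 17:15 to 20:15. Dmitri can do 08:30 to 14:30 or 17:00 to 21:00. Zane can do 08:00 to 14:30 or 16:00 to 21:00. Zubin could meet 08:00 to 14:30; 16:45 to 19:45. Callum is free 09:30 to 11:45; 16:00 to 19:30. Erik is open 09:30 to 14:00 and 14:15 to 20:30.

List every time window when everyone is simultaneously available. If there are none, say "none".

09:45-11:45, 17:15-19:30

Noa ∩ Dmitri: 09:45-14:30, 17:15-20:15.
Noa ∩ Dmitri ∩ Zane: 09:45-14:30, 17:15-20:15.
Noa ∩ Dmitri ∩ Zane ∩ Zubin: 09:45-14:30, 17:15-19:45.
Noa ∩ Dmitri ∩ Zane ∩ Zubin ∩ Callum: 09:45-11:45, 17:15-19:30.
Noa ∩ Dmitri ∩ Zane ∩ Zubin ∩ Callum ∩ Erik: 09:45-11:45, 17:15-19:30.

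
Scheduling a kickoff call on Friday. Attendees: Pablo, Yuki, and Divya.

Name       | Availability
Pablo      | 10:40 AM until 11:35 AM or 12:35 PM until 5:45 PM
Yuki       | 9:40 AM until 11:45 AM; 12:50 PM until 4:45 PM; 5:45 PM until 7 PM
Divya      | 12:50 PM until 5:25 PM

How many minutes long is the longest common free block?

Pablo ∩ Yuki: 10:40-11:35, 12:50-16:45.
Pablo ∩ Yuki ∩ Divya: 12:50-16:45.
So the common availability across everyone is 12:50-16:45.
The longest is 12:50-16:45 at 235 minutes.

235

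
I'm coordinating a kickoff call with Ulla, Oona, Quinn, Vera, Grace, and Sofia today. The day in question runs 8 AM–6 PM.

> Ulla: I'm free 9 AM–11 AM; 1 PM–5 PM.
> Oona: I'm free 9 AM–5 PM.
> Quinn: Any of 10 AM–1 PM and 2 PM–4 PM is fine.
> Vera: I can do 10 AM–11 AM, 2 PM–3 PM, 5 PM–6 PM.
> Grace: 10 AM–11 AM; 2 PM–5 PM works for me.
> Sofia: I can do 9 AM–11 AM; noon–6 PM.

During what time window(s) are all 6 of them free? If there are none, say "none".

Ulla ∩ Oona: 09:00-11:00, 13:00-17:00.
Ulla ∩ Oona ∩ Quinn: 10:00-11:00, 14:00-16:00.
Ulla ∩ Oona ∩ Quinn ∩ Vera: 10:00-11:00, 14:00-15:00.
Ulla ∩ Oona ∩ Quinn ∩ Vera ∩ Grace: 10:00-11:00, 14:00-15:00.
Ulla ∩ Oona ∩ Quinn ∩ Vera ∩ Grace ∩ Sofia: 10:00-11:00, 14:00-15:00.
So the common availability across everyone is 10:00-11:00, 14:00-15:00.

10:00-11:00, 14:00-15:00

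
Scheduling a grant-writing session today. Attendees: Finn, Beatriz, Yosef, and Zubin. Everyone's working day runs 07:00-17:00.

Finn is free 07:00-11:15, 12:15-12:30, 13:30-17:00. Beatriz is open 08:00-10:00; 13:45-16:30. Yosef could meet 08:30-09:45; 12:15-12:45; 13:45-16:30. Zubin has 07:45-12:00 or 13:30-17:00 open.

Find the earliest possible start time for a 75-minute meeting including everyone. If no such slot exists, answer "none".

Finn ∩ Beatriz: 08:00-10:00, 13:45-16:30.
Finn ∩ Beatriz ∩ Yosef: 08:30-09:45, 13:45-16:30.
Finn ∩ Beatriz ∩ Yosef ∩ Zubin: 08:30-09:45, 13:45-16:30.
Those are the intersection windows.
The first common window of at least 75 minutes is 08:30-09:45, so the earliest start is 08:30.

08:30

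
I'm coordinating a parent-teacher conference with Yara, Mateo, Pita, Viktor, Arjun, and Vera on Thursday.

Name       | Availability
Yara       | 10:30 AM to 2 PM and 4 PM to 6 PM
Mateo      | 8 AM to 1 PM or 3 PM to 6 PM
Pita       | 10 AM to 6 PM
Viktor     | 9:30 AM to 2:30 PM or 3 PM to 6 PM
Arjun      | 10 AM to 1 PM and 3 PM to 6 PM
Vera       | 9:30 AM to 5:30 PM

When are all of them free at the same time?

Yara ∩ Mateo: 10:30-13:00, 16:00-18:00.
Yara ∩ Mateo ∩ Pita: 10:30-13:00, 16:00-18:00.
Yara ∩ Mateo ∩ Pita ∩ Viktor: 10:30-13:00, 16:00-18:00.
Yara ∩ Mateo ∩ Pita ∩ Viktor ∩ Arjun: 10:30-13:00, 16:00-18:00.
Yara ∩ Mateo ∩ Pita ∩ Viktor ∩ Arjun ∩ Vera: 10:30-13:00, 16:00-17:30.
Those are the intersection windows.

10:30-13:00, 16:00-17:30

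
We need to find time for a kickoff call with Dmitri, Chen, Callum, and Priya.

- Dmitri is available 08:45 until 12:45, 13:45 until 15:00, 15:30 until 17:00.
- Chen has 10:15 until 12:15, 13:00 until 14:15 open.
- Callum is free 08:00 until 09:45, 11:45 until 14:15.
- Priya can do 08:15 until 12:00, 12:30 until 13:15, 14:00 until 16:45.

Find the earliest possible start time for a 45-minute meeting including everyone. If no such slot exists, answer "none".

Dmitri ∩ Chen: 10:15-12:15, 13:45-14:15.
Dmitri ∩ Chen ∩ Callum: 11:45-12:15, 13:45-14:15.
Dmitri ∩ Chen ∩ Callum ∩ Priya: 11:45-12:00, 14:00-14:15.
So the common availability across everyone is 11:45-12:00, 14:00-14:15.
No common window is at least 45 minutes long.

none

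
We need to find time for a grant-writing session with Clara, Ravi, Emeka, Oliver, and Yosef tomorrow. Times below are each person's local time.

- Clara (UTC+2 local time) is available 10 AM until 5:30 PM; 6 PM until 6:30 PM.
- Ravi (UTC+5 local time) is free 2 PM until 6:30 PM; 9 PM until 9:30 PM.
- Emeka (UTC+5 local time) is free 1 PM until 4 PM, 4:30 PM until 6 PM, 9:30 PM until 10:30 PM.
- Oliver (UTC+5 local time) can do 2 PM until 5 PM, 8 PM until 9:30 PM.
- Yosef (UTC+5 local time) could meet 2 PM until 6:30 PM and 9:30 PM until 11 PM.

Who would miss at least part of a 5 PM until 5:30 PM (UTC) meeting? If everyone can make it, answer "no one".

Clara in UTC: 08:00-15:30, 16:00-16:30 (subtract 2h to convert from UTC+2).
Ravi in UTC: 09:00-13:30, 16:00-16:30 (subtract 5h to convert from UTC+5).
Emeka in UTC: 08:00-11:00, 11:30-13:00, 16:30-17:30 (subtract 5h to convert from UTC+5).
Oliver in UTC: 09:00-12:00, 15:00-16:30 (subtract 5h to convert from UTC+5).
Yosef in UTC: 09:00-13:30, 16:30-18:00 (subtract 5h to convert from UTC+5).
Clara: not fully free for 17:00-17:30. Ravi: not fully free for 17:00-17:30. Emeka: free for 17:00-17:30. Oliver: not fully free for 17:00-17:30. Yosef: free for 17:00-17:30.

Clara, Oliver, Ravi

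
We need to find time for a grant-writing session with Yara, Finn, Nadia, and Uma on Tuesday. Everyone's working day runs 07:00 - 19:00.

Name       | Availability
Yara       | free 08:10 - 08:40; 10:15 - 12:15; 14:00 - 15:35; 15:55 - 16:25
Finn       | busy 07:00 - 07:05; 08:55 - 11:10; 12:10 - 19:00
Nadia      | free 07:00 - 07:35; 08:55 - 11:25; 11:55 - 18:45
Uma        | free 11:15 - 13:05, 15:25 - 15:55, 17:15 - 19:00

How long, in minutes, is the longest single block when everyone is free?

Yara free: 08:10-08:40, 10:15-12:15, 14:00-15:35, 15:55-16:25.
Finn free: 07:05-08:55, 11:10-12:10 (invert busy blocks within the working day).
Nadia free: 07:00-07:35, 08:55-11:25, 11:55-18:45.
Uma free: 11:15-13:05, 15:25-15:55, 17:15-19:00.
Yara ∩ Finn: 08:10-08:40, 11:10-12:10.
Yara ∩ Finn ∩ Nadia: 11:10-11:25, 11:55-12:10.
Yara ∩ Finn ∩ Nadia ∩ Uma: 11:15-11:25, 11:55-12:10.
So the common availability across everyone is 11:15-11:25, 11:55-12:10.
The longest is 11:55-12:10 at 15 minutes.

15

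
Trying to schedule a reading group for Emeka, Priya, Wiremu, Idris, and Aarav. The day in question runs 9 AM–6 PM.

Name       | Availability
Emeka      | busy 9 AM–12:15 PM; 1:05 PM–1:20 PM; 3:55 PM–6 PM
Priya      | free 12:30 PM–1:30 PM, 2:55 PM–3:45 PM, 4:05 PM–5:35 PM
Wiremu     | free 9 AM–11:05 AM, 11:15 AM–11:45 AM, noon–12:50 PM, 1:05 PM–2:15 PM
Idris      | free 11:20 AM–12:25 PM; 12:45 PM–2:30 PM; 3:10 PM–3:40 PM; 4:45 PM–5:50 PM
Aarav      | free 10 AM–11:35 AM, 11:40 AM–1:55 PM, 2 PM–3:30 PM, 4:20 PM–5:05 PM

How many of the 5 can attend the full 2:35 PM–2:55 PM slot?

2

Emeka free: 12:15-13:05, 13:20-15:55 (invert busy blocks within the working day).
Priya free: 12:30-13:30, 14:55-15:45, 16:05-17:35.
Wiremu free: 09:00-11:05, 11:15-11:45, 12:00-12:50, 13:05-14:15.
Idris free: 11:20-12:25, 12:45-14:30, 15:10-15:40, 16:45-17:50.
Aarav free: 10:00-11:35, 11:40-13:55, 14:00-15:30, 16:20-17:05.
Emeka and Aarav can make the full 14:35-14:55 slot — that's 2.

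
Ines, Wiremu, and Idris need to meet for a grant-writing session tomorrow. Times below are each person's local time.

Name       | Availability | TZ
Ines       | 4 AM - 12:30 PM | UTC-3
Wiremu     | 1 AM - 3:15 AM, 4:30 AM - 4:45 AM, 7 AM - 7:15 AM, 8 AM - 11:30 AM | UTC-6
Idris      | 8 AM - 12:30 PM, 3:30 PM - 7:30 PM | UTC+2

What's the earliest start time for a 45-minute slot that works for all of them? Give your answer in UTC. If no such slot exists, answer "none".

07:00

Ines in UTC: 07:00-15:30 (add 3h to convert from UTC-3).
Wiremu in UTC: 07:00-09:15, 10:30-10:45, 13:00-13:15, 14:00-17:30 (add 6h to convert from UTC-6).
Idris in UTC: 06:00-10:30, 13:30-17:30 (subtract 2h to convert from UTC+2).
Ines ∩ Wiremu: 07:00-09:15, 10:30-10:45, 13:00-13:15, 14:00-15:30.
Ines ∩ Wiremu ∩ Idris: 07:00-09:15, 14:00-15:30.
The first common window of at least 45 minutes is 07:00-09:15, so the earliest start is 07:00.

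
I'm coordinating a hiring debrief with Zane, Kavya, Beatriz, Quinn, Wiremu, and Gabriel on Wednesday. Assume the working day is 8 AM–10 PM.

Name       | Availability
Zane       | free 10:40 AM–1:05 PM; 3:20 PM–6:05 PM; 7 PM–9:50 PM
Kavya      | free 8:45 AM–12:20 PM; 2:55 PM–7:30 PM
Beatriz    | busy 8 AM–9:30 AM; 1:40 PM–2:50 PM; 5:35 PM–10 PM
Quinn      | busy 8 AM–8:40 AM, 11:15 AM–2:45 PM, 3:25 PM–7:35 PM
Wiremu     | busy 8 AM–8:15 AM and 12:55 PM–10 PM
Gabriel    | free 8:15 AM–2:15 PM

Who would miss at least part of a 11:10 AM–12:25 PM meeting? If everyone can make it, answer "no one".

Kavya, Quinn

Zane free: 10:40-13:05, 15:20-18:05, 19:00-21:50.
Kavya free: 08:45-12:20, 14:55-19:30.
Beatriz free: 09:30-13:40, 14:50-17:35 (invert busy blocks within the working day).
Quinn free: 08:40-11:15, 14:45-15:25, 19:35-22:00 (invert busy blocks within the working day).
Wiremu free: 08:15-12:55 (invert busy blocks within the working day).
Gabriel free: 08:15-14:15.
Zane: free for 11:10-12:25. Kavya: not fully free for 11:10-12:25. Beatriz: free for 11:10-12:25. Quinn: not fully free for 11:10-12:25. Wiremu: free for 11:10-12:25. Gabriel: free for 11:10-12:25.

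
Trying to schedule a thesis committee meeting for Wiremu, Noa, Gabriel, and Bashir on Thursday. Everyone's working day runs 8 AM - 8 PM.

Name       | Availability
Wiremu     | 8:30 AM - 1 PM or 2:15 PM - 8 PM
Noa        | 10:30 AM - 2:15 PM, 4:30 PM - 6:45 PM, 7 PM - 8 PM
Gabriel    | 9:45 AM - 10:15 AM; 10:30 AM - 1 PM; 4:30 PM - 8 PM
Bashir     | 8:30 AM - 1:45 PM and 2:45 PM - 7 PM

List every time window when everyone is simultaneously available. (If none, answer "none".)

Wiremu ∩ Noa: 10:30-13:00, 16:30-18:45, 19:00-20:00.
Wiremu ∩ Noa ∩ Gabriel: 10:30-13:00, 16:30-18:45, 19:00-20:00.
Wiremu ∩ Noa ∩ Gabriel ∩ Bashir: 10:30-13:00, 16:30-18:45.

10:30-13:00, 16:30-18:45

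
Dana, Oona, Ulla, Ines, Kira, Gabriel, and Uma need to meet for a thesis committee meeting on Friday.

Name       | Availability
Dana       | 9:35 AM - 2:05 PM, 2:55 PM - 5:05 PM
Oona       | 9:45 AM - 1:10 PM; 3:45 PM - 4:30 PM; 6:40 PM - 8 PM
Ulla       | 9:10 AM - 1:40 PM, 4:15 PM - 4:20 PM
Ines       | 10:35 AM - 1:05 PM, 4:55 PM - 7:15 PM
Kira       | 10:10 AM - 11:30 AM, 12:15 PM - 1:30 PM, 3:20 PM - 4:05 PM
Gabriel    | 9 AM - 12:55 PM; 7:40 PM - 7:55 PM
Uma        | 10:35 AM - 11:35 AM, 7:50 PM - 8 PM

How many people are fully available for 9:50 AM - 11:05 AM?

4

Dana, Oona, Ulla, and Gabriel can make the full 09:50-11:05 slot — that's 4.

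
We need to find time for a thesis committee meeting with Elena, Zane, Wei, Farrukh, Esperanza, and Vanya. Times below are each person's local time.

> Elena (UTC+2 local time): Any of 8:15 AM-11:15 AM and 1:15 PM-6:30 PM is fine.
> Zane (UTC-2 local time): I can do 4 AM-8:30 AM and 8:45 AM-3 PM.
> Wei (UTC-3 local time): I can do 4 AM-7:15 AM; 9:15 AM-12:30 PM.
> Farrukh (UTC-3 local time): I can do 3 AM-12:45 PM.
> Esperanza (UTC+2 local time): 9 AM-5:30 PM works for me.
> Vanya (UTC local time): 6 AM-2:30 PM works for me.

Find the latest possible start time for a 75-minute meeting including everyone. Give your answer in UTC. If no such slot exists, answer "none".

Elena in UTC: 06:15-09:15, 11:15-16:30 (subtract 2h to convert from UTC+2).
Zane in UTC: 06:00-10:30, 10:45-17:00 (add 2h to convert from UTC-2).
Wei in UTC: 07:00-10:15, 12:15-15:30 (add 3h to convert from UTC-3).
Farrukh in UTC: 06:00-15:45 (add 3h to convert from UTC-3).
Esperanza in UTC: 07:00-15:30 (subtract 2h to convert from UTC+2).
Vanya in UTC: 06:00-14:30.
Elena ∩ Zane: 06:15-09:15, 11:15-16:30.
Elena ∩ Zane ∩ Wei: 07:00-09:15, 12:15-15:30.
Elena ∩ Zane ∩ Wei ∩ Farrukh: 07:00-09:15, 12:15-15:30.
Elena ∩ Zane ∩ Wei ∩ Farrukh ∩ Esperanza: 07:00-09:15, 12:15-15:30.
Elena ∩ Zane ∩ Wei ∩ Farrukh ∩ Esperanza ∩ Vanya: 07:00-09:15, 12:15-14:30.
The last common window of at least 75 minutes is 12:15-14:30; a 75-minute meeting can start as late as 13:15 and still end by 14:30.

13:15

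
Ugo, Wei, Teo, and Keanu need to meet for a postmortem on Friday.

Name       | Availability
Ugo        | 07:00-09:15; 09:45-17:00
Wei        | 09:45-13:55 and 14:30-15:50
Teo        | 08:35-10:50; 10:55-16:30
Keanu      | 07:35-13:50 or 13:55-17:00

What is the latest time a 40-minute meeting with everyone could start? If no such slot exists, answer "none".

Ugo ∩ Wei: 09:45-13:55, 14:30-15:50.
Ugo ∩ Wei ∩ Teo: 09:45-10:50, 10:55-13:55, 14:30-15:50.
Ugo ∩ Wei ∩ Teo ∩ Keanu: 09:45-10:50, 10:55-13:50, 14:30-15:50.
Those are the intersection windows.
The last common window of at least 40 minutes is 14:30-15:50; a 40-minute meeting can start as late as 15:10 and still end by 15:50.

15:10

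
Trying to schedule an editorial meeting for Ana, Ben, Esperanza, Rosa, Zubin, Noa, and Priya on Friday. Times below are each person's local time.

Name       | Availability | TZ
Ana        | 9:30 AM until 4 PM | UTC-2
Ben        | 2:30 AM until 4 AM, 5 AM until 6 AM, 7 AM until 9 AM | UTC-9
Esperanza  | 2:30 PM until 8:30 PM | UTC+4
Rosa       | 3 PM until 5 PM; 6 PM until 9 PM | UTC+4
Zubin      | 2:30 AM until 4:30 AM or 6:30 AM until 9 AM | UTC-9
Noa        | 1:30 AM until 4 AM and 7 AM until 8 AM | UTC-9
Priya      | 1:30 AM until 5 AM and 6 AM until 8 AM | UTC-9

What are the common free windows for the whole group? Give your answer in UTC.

11:30-13:00, 16:00-16:30

Ana in UTC: 11:30-18:00 (add 2h to convert from UTC-2).
Ben in UTC: 11:30-13:00, 14:00-15:00, 16:00-18:00 (add 9h to convert from UTC-9).
Esperanza in UTC: 10:30-16:30 (subtract 4h to convert from UTC+4).
Rosa in UTC: 11:00-13:00, 14:00-17:00 (subtract 4h to convert from UTC+4).
Zubin in UTC: 11:30-13:30, 15:30-18:00 (add 9h to convert from UTC-9).
Noa in UTC: 10:30-13:00, 16:00-17:00 (add 9h to convert from UTC-9).
Priya in UTC: 10:30-14:00, 15:00-17:00 (add 9h to convert from UTC-9).
Ana ∩ Ben: 11:30-13:00, 14:00-15:00, 16:00-18:00.
Ana ∩ Ben ∩ Esperanza: 11:30-13:00, 14:00-15:00, 16:00-16:30.
Ana ∩ Ben ∩ Esperanza ∩ Rosa: 11:30-13:00, 14:00-15:00, 16:00-16:30.
Ana ∩ Ben ∩ Esperanza ∩ Rosa ∩ Zubin: 11:30-13:00, 16:00-16:30.
Ana ∩ Ben ∩ Esperanza ∩ Rosa ∩ Zubin ∩ Noa: 11:30-13:00, 16:00-16:30.
Ana ∩ Ben ∩ Esperanza ∩ Rosa ∩ Zubin ∩ Noa ∩ Priya: 11:30-13:00, 16:00-16:30.
Those are the intersection windows.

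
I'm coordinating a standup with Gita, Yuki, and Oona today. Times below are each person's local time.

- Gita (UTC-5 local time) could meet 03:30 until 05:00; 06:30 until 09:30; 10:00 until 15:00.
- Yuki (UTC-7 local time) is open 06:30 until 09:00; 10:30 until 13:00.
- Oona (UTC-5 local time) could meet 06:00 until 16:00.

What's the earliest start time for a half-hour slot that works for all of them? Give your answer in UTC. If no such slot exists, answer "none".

13:30

Gita in UTC: 08:30-10:00, 11:30-14:30, 15:00-20:00 (add 5h to convert from UTC-5).
Yuki in UTC: 13:30-16:00, 17:30-20:00 (add 7h to convert from UTC-7).
Oona in UTC: 11:00-21:00 (add 5h to convert from UTC-5).
Gita ∩ Yuki: 13:30-14:30, 15:00-16:00, 17:30-20:00.
Gita ∩ Yuki ∩ Oona: 13:30-14:30, 15:00-16:00, 17:30-20:00.
Those are the intersection windows.
The first common window of at least 30 minutes is 13:30-14:30, so the earliest start is 13:30.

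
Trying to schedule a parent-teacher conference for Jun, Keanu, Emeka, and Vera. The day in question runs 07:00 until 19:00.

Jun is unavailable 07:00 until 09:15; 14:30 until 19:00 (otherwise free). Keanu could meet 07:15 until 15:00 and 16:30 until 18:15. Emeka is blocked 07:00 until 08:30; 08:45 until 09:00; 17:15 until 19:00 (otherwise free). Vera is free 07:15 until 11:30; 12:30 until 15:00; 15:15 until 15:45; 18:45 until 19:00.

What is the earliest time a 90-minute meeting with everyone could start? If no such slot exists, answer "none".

Jun free: 09:15-14:30 (invert busy blocks within the working day).
Keanu free: 07:15-15:00, 16:30-18:15.
Emeka free: 08:30-08:45, 09:00-17:15 (invert busy blocks within the working day).
Vera free: 07:15-11:30, 12:30-15:00, 15:15-15:45, 18:45-19:00.
Jun ∩ Keanu: 09:15-14:30.
Jun ∩ Keanu ∩ Emeka: 09:15-14:30.
Jun ∩ Keanu ∩ Emeka ∩ Vera: 09:15-11:30, 12:30-14:30.
The first common window of at least 90 minutes is 09:15-11:30, so the earliest start is 09:15.

09:15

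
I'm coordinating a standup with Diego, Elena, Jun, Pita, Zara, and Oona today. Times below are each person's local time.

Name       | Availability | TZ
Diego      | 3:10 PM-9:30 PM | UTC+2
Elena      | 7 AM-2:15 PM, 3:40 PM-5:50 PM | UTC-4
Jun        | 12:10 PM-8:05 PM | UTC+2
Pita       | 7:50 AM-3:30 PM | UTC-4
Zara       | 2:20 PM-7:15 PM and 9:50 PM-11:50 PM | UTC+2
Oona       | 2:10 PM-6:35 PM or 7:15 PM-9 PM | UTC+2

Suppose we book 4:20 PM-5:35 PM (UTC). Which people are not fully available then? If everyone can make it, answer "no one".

Diego in UTC: 13:10-19:30 (subtract 2h to convert from UTC+2).
Elena in UTC: 11:00-18:15, 19:40-21:50 (add 4h to convert from UTC-4).
Jun in UTC: 10:10-18:05 (subtract 2h to convert from UTC+2).
Pita in UTC: 11:50-19:30 (add 4h to convert from UTC-4).
Zara in UTC: 12:20-17:15, 19:50-21:50 (subtract 2h to convert from UTC+2).
Oona in UTC: 12:10-16:35, 17:15-19:00 (subtract 2h to convert from UTC+2).
Diego: free for 16:20-17:35. Elena: free for 16:20-17:35. Jun: free for 16:20-17:35. Pita: free for 16:20-17:35. Zara: not fully free for 16:20-17:35. Oona: not fully free for 16:20-17:35.

Oona, Zara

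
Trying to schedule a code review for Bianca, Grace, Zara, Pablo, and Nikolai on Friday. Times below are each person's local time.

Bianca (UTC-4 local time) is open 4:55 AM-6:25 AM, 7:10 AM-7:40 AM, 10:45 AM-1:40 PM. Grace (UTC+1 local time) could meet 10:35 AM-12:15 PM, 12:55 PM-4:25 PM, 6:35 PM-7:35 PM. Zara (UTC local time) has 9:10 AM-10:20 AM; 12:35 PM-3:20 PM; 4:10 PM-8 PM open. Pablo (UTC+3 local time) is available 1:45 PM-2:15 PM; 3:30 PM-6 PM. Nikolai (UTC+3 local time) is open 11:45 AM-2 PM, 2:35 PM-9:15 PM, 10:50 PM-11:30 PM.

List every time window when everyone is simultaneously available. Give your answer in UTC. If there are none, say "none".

14:45-15:00

Bianca in UTC: 08:55-10:25, 11:10-11:40, 14:45-17:40 (add 4h to convert from UTC-4).
Grace in UTC: 09:35-11:15, 11:55-15:25, 17:35-18:35 (subtract 1h to convert from UTC+1).
Zara in UTC: 09:10-10:20, 12:35-15:20, 16:10-20:00.
Pablo in UTC: 10:45-11:15, 12:30-15:00 (subtract 3h to convert from UTC+3).
Nikolai in UTC: 08:45-11:00, 11:35-18:15, 19:50-20:30 (subtract 3h to convert from UTC+3).
Bianca ∩ Grace: 09:35-10:25, 11:10-11:15, 14:45-15:25, 17:35-17:40.
Bianca ∩ Grace ∩ Zara: 09:35-10:20, 14:45-15:20, 17:35-17:40.
Bianca ∩ Grace ∩ Zara ∩ Pablo: 14:45-15:00.
Bianca ∩ Grace ∩ Zara ∩ Pablo ∩ Nikolai: 14:45-15:00.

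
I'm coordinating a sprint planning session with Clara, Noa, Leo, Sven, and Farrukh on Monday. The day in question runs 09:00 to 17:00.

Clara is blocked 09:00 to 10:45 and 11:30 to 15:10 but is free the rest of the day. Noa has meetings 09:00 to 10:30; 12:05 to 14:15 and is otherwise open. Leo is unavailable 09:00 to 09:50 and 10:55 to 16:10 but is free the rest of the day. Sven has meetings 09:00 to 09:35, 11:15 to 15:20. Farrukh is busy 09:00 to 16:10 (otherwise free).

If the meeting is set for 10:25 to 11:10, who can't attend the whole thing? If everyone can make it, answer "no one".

Clara free: 10:45-11:30, 15:10-17:00 (invert busy blocks within the working day).
Noa free: 10:30-12:05, 14:15-17:00 (invert busy blocks within the working day).
Leo free: 09:50-10:55, 16:10-17:00 (invert busy blocks within the working day).
Sven free: 09:35-11:15, 15:20-17:00 (invert busy blocks within the working day).
Farrukh free: 16:10-17:00 (invert busy blocks within the working day).
Clara: not fully free for 10:25-11:10. Noa: not fully free for 10:25-11:10. Leo: not fully free for 10:25-11:10. Sven: free for 10:25-11:10. Farrukh: not fully free for 10:25-11:10.

Clara, Farrukh, Leo, Noa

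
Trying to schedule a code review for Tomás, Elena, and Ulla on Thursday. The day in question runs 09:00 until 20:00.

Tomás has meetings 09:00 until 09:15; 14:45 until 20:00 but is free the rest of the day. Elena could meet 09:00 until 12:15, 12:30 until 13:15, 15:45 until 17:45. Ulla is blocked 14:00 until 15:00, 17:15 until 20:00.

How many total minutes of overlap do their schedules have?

225

Tomás free: 09:15-14:45 (invert busy blocks within the working day).
Elena free: 09:00-12:15, 12:30-13:15, 15:45-17:45.
Ulla free: 09:00-14:00, 15:00-17:15 (invert busy blocks within the working day).
Tomás ∩ Elena: 09:15-12:15, 12:30-13:15.
Tomás ∩ Elena ∩ Ulla: 09:15-12:15, 12:30-13:15.
Summing the common windows: 180 + 45 = 225 minutes.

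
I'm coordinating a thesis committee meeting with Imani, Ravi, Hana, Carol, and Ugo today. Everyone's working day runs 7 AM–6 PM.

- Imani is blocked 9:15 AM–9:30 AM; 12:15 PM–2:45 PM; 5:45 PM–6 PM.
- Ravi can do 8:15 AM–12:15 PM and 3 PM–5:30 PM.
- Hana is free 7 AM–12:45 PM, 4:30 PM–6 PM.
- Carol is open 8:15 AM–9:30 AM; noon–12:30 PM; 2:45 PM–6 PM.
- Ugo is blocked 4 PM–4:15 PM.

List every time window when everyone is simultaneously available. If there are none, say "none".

08:15-09:15, 12:00-12:15, 16:30-17:30

Imani free: 07:00-09:15, 09:30-12:15, 14:45-17:45 (invert busy blocks within the working day).
Ravi free: 08:15-12:15, 15:00-17:30.
Hana free: 07:00-12:45, 16:30-18:00.
Carol free: 08:15-09:30, 12:00-12:30, 14:45-18:00.
Ugo free: 07:00-16:00, 16:15-18:00 (invert busy blocks within the working day).
Imani ∩ Ravi: 08:15-09:15, 09:30-12:15, 15:00-17:30.
Imani ∩ Ravi ∩ Hana: 08:15-09:15, 09:30-12:15, 16:30-17:30.
Imani ∩ Ravi ∩ Hana ∩ Carol: 08:15-09:15, 12:00-12:15, 16:30-17:30.
Imani ∩ Ravi ∩ Hana ∩ Carol ∩ Ugo: 08:15-09:15, 12:00-12:15, 16:30-17:30.
Those are the intersection windows.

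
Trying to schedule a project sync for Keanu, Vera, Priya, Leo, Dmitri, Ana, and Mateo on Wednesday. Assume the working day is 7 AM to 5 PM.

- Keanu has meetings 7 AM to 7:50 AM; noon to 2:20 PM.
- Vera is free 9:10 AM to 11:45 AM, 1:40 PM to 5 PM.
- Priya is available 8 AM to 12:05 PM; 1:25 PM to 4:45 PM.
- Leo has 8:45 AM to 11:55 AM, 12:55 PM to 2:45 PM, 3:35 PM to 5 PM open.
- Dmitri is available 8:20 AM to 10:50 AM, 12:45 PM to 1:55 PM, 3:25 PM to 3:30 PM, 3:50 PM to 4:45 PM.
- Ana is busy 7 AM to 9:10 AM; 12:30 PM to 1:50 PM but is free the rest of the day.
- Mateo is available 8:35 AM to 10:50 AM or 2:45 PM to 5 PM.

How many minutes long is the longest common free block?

Keanu free: 07:50-12:00, 14:20-17:00 (invert busy blocks within the working day).
Vera free: 09:10-11:45, 13:40-17:00.
Priya free: 08:00-12:05, 13:25-16:45.
Leo free: 08:45-11:55, 12:55-14:45, 15:35-17:00.
Dmitri free: 08:20-10:50, 12:45-13:55, 15:25-15:30, 15:50-16:45.
Ana free: 09:10-12:30, 13:50-17:00 (invert busy blocks within the working day).
Mateo free: 08:35-10:50, 14:45-17:00.
Keanu ∩ Vera: 09:10-11:45, 14:20-17:00.
Keanu ∩ Vera ∩ Priya: 09:10-11:45, 14:20-16:45.
Keanu ∩ Vera ∩ Priya ∩ Leo: 09:10-11:45, 14:20-14:45, 15:35-16:45.
Keanu ∩ Vera ∩ Priya ∩ Leo ∩ Dmitri: 09:10-10:50, 15:50-16:45.
Keanu ∩ Vera ∩ Priya ∩ Leo ∩ Dmitri ∩ Ana: 09:10-10:50, 15:50-16:45.
Keanu ∩ Vera ∩ Priya ∩ Leo ∩ Dmitri ∩ Ana ∩ Mateo: 09:10-10:50, 15:50-16:45.
The longest is 09:10-10:50 at 100 minutes.

100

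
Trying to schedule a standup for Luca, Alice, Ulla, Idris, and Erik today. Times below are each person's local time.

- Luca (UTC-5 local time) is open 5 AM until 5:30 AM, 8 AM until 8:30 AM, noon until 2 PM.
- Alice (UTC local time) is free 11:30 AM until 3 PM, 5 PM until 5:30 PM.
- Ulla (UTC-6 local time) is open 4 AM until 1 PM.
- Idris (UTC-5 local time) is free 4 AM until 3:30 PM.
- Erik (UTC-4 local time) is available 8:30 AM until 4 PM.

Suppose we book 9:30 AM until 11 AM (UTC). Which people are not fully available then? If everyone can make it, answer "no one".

Luca in UTC: 10:00-10:30, 13:00-13:30, 17:00-19:00 (add 5h to convert from UTC-5).
Alice in UTC: 11:30-15:00, 17:00-17:30.
Ulla in UTC: 10:00-19:00 (add 6h to convert from UTC-6).
Idris in UTC: 09:00-20:30 (add 5h to convert from UTC-5).
Erik in UTC: 12:30-20:00 (add 4h to convert from UTC-4).
Luca: not fully free for 09:30-11:00. Alice: not fully free for 09:30-11:00. Ulla: not fully free for 09:30-11:00. Idris: free for 09:30-11:00. Erik: not fully free for 09:30-11:00.

Alice, Erik, Luca, Ulla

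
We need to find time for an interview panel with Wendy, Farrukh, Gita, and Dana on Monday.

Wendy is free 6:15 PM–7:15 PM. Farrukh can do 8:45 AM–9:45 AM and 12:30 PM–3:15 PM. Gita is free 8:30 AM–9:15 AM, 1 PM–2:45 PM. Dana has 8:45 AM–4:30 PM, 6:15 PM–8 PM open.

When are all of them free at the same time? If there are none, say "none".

Wendy ∩ Farrukh: ∅.
Wendy ∩ Farrukh ∩ Gita: ∅.
Wendy ∩ Farrukh ∩ Gita ∩ Dana: ∅.
There is no time when everyone is free.

none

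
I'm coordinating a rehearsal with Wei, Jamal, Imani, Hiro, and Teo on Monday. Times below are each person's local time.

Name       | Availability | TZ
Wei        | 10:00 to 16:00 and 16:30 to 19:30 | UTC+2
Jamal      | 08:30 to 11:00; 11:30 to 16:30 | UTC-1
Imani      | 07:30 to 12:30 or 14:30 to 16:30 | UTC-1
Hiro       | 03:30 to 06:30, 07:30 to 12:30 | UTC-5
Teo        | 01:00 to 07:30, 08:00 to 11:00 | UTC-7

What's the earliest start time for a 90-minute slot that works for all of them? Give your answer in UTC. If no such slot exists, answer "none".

09:30

Wei in UTC: 08:00-14:00, 14:30-17:30 (subtract 2h to convert from UTC+2).
Jamal in UTC: 09:30-12:00, 12:30-17:30 (add 1h to convert from UTC-1).
Imani in UTC: 08:30-13:30, 15:30-17:30 (add 1h to convert from UTC-1).
Hiro in UTC: 08:30-11:30, 12:30-17:30 (add 5h to convert from UTC-5).
Teo in UTC: 08:00-14:30, 15:00-18:00 (add 7h to convert from UTC-7).
Wei ∩ Jamal: 09:30-12:00, 12:30-14:00, 14:30-17:30.
Wei ∩ Jamal ∩ Imani: 09:30-12:00, 12:30-13:30, 15:30-17:30.
Wei ∩ Jamal ∩ Imani ∩ Hiro: 09:30-11:30, 12:30-13:30, 15:30-17:30.
Wei ∩ Jamal ∩ Imani ∩ Hiro ∩ Teo: 09:30-11:30, 12:30-13:30, 15:30-17:30.
The first common window of at least 90 minutes is 09:30-11:30, so the earliest start is 09:30.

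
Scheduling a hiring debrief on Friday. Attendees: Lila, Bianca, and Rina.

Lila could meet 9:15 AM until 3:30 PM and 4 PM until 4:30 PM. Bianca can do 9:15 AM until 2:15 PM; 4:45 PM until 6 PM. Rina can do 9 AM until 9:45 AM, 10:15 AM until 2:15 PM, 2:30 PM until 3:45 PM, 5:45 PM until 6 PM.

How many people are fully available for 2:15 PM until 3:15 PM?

Lila can make the full 14:15-15:15 slot — that's 1.

1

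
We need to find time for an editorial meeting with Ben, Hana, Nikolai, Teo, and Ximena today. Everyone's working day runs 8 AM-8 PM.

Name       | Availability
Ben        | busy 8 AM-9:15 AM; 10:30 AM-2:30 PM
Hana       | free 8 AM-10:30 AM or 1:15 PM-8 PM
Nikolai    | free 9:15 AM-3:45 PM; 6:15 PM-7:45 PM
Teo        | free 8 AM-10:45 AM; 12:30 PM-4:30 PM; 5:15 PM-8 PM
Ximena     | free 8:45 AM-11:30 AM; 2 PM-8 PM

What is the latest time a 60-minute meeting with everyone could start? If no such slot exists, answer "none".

Ben free: 09:15-10:30, 14:30-20:00 (invert busy blocks within the working day).
Hana free: 08:00-10:30, 13:15-20:00.
Nikolai free: 09:15-15:45, 18:15-19:45.
Teo free: 08:00-10:45, 12:30-16:30, 17:15-20:00.
Ximena free: 08:45-11:30, 14:00-20:00.
Ben ∩ Hana: 09:15-10:30, 14:30-20:00.
Ben ∩ Hana ∩ Nikolai: 09:15-10:30, 14:30-15:45, 18:15-19:45.
Ben ∩ Hana ∩ Nikolai ∩ Teo: 09:15-10:30, 14:30-15:45, 18:15-19:45.
Ben ∩ Hana ∩ Nikolai ∩ Teo ∩ Ximena: 09:15-10:30, 14:30-15:45, 18:15-19:45.
The last common window of at least 60 minutes is 18:15-19:45; a 60-minute meeting can start as late as 18:45 and still end by 19:45.

18:45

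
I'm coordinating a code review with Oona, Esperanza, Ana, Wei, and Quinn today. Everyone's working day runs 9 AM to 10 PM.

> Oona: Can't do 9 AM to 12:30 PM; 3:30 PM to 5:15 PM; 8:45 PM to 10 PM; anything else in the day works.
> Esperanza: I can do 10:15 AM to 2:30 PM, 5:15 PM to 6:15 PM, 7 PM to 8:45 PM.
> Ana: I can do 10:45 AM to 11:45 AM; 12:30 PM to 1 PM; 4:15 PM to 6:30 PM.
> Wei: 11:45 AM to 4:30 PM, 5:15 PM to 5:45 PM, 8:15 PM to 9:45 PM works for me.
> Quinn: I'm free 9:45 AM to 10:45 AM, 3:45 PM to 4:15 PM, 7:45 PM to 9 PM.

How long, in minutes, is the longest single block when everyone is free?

Oona free: 12:30-15:30, 17:15-20:45 (invert busy blocks within the working day).
Esperanza free: 10:15-14:30, 17:15-18:15, 19:00-20:45.
Ana free: 10:45-11:45, 12:30-13:00, 16:15-18:30.
Wei free: 11:45-16:30, 17:15-17:45, 20:15-21:45.
Quinn free: 09:45-10:45, 15:45-16:15, 19:45-21:00.
Oona ∩ Esperanza: 12:30-14:30, 17:15-18:15, 19:00-20:45.
Oona ∩ Esperanza ∩ Ana: 12:30-13:00, 17:15-18:15.
Oona ∩ Esperanza ∩ Ana ∩ Wei: 12:30-13:00, 17:15-17:45.
Oona ∩ Esperanza ∩ Ana ∩ Wei ∩ Quinn: ∅.
There is no time when everyone is free.
No common window exists, so the longest block is 0 minutes.

0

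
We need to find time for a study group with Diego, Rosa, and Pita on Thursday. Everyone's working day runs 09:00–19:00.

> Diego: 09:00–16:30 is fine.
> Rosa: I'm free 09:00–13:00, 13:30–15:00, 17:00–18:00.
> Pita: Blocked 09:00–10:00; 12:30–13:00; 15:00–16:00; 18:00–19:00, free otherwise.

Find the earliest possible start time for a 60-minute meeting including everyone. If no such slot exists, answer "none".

Diego free: 09:00-16:30.
Rosa free: 09:00-13:00, 13:30-15:00, 17:00-18:00.
Pita free: 10:00-12:30, 13:00-15:00, 16:00-18:00 (invert busy blocks within the working day).
Diego ∩ Rosa: 09:00-13:00, 13:30-15:00.
Diego ∩ Rosa ∩ Pita: 10:00-12:30, 13:30-15:00.
The first common window of at least 60 minutes is 10:00-12:30, so the earliest start is 10:00.

10:00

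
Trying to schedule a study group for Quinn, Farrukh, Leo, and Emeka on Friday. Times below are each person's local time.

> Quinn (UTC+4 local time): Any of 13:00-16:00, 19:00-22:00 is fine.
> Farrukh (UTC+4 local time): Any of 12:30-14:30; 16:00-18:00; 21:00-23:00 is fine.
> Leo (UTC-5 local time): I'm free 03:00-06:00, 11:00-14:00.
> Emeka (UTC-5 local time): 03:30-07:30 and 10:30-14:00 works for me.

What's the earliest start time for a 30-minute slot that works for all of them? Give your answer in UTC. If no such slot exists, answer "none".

09:00

Quinn in UTC: 09:00-12:00, 15:00-18:00 (subtract 4h to convert from UTC+4).
Farrukh in UTC: 08:30-10:30, 12:00-14:00, 17:00-19:00 (subtract 4h to convert from UTC+4).
Leo in UTC: 08:00-11:00, 16:00-19:00 (add 5h to convert from UTC-5).
Emeka in UTC: 08:30-12:30, 15:30-19:00 (add 5h to convert from UTC-5).
Quinn ∩ Farrukh: 09:00-10:30, 17:00-18:00.
Quinn ∩ Farrukh ∩ Leo: 09:00-10:30, 17:00-18:00.
Quinn ∩ Farrukh ∩ Leo ∩ Emeka: 09:00-10:30, 17:00-18:00.
The first common window of at least 30 minutes is 09:00-10:30, so the earliest start is 09:00.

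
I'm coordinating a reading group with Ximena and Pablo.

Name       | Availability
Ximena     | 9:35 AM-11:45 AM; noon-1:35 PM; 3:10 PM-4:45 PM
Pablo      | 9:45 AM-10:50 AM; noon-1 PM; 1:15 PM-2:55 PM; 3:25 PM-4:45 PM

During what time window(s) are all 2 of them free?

09:45-10:50, 12:00-13:00, 13:15-13:35, 15:25-16:45

Ximena ∩ Pablo: 09:45-10:50, 12:00-13:00, 13:15-13:35, 15:25-16:45.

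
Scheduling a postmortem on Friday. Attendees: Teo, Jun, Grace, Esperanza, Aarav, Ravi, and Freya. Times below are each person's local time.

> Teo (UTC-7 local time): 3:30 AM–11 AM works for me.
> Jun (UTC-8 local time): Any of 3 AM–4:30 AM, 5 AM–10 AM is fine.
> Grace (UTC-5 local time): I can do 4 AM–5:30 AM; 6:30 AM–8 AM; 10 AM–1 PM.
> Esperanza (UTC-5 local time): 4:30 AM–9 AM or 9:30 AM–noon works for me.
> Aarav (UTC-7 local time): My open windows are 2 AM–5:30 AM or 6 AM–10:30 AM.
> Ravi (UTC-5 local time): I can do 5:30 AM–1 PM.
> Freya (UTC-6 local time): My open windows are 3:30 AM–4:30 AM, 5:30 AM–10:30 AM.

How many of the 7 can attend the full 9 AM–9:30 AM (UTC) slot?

Teo in UTC: 10:30-18:00 (add 7h to convert from UTC-7).
Jun in UTC: 11:00-12:30, 13:00-18:00 (add 8h to convert from UTC-8).
Grace in UTC: 09:00-10:30, 11:30-13:00, 15:00-18:00 (add 5h to convert from UTC-5).
Esperanza in UTC: 09:30-14:00, 14:30-17:00 (add 5h to convert from UTC-5).
Aarav in UTC: 09:00-12:30, 13:00-17:30 (add 7h to convert from UTC-7).
Ravi in UTC: 10:30-18:00 (add 5h to convert from UTC-5).
Freya in UTC: 09:30-10:30, 11:30-16:30 (add 6h to convert from UTC-6).
Grace and Aarav can make the full 09:00-09:30 slot — that's 2.

2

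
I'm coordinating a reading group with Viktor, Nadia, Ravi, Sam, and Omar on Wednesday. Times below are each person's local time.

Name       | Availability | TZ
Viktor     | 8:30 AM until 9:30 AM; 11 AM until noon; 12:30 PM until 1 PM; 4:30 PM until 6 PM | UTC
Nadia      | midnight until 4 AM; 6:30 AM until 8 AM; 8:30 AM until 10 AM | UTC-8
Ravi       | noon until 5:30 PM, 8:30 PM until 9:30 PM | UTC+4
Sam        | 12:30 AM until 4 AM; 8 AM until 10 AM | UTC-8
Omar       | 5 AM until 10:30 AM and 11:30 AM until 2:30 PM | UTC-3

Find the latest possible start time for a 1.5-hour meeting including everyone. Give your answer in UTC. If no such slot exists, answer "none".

Viktor in UTC: 08:30-09:30, 11:00-12:00, 12:30-13:00, 16:30-18:00.
Nadia in UTC: 08:00-12:00, 14:30-16:00, 16:30-18:00 (add 8h to convert from UTC-8).
Ravi in UTC: 08:00-13:30, 16:30-17:30 (subtract 4h to convert from UTC+4).
Sam in UTC: 08:30-12:00, 16:00-18:00 (add 8h to convert from UTC-8).
Omar in UTC: 08:00-13:30, 14:30-17:30 (add 3h to convert from UTC-3).
Viktor ∩ Nadia: 08:30-09:30, 11:00-12:00, 16:30-18:00.
Viktor ∩ Nadia ∩ Ravi: 08:30-09:30, 11:00-12:00, 16:30-17:30.
Viktor ∩ Nadia ∩ Ravi ∩ Sam: 08:30-09:30, 11:00-12:00, 16:30-17:30.
Viktor ∩ Nadia ∩ Ravi ∩ Sam ∩ Omar: 08:30-09:30, 11:00-12:00, 16:30-17:30.
No common window is at least 90 minutes long.

none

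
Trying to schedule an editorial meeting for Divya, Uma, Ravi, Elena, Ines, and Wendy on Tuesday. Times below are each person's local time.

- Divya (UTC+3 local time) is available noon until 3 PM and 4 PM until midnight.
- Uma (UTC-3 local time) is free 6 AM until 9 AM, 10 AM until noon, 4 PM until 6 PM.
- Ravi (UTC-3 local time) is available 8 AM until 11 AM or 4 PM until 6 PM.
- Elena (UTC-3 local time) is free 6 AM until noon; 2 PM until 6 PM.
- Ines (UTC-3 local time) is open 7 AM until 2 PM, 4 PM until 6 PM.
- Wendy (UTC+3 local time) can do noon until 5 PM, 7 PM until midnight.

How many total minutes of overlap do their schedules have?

240

Divya in UTC: 09:00-12:00, 13:00-21:00 (subtract 3h to convert from UTC+3).
Uma in UTC: 09:00-12:00, 13:00-15:00, 19:00-21:00 (add 3h to convert from UTC-3).
Ravi in UTC: 11:00-14:00, 19:00-21:00 (add 3h to convert from UTC-3).
Elena in UTC: 09:00-15:00, 17:00-21:00 (add 3h to convert from UTC-3).
Ines in UTC: 10:00-17:00, 19:00-21:00 (add 3h to convert from UTC-3).
Wendy in UTC: 09:00-14:00, 16:00-21:00 (subtract 3h to convert from UTC+3).
Divya ∩ Uma: 09:00-12:00, 13:00-15:00, 19:00-21:00.
Divya ∩ Uma ∩ Ravi: 11:00-12:00, 13:00-14:00, 19:00-21:00.
Divya ∩ Uma ∩ Ravi ∩ Elena: 11:00-12:00, 13:00-14:00, 19:00-21:00.
Divya ∩ Uma ∩ Ravi ∩ Elena ∩ Ines: 11:00-12:00, 13:00-14:00, 19:00-21:00.
Divya ∩ Uma ∩ Ravi ∩ Elena ∩ Ines ∩ Wendy: 11:00-12:00, 13:00-14:00, 19:00-21:00.
Those are the intersection windows.
Summing the common windows: 60 + 60 + 120 = 240 minutes.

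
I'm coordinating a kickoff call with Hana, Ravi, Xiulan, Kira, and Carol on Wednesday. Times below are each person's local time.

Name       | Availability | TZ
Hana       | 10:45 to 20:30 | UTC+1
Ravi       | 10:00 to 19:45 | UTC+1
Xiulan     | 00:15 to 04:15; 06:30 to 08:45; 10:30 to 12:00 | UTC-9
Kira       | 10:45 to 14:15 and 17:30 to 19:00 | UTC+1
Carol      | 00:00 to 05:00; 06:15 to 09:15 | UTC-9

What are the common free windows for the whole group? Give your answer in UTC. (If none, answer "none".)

Hana in UTC: 09:45-19:30 (subtract 1h to convert from UTC+1).
Ravi in UTC: 09:00-18:45 (subtract 1h to convert from UTC+1).
Xiulan in UTC: 09:15-13:15, 15:30-17:45, 19:30-21:00 (add 9h to convert from UTC-9).
Kira in UTC: 09:45-13:15, 16:30-18:00 (subtract 1h to convert from UTC+1).
Carol in UTC: 09:00-14:00, 15:15-18:15 (add 9h to convert from UTC-9).
Hana ∩ Ravi: 09:45-18:45.
Hana ∩ Ravi ∩ Xiulan: 09:45-13:15, 15:30-17:45.
Hana ∩ Ravi ∩ Xiulan ∩ Kira: 09:45-13:15, 16:30-17:45.
Hana ∩ Ravi ∩ Xiulan ∩ Kira ∩ Carol: 09:45-13:15, 16:30-17:45.
Those are the intersection windows.

09:45-13:15, 16:30-17:45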